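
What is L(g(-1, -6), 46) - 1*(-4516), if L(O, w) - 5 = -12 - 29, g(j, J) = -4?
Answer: 4480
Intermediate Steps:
L(O, w) = -36 (L(O, w) = 5 + (-12 - 29) = 5 - 41 = -36)
L(g(-1, -6), 46) - 1*(-4516) = -36 - 1*(-4516) = -36 + 4516 = 4480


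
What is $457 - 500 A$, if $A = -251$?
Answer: $125957$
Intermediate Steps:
$457 - 500 A = 457 - -125500 = 457 + 125500 = 125957$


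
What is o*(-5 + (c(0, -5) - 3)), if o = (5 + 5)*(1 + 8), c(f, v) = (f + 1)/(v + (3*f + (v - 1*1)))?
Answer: -8010/11 ≈ -728.18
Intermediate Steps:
c(f, v) = (1 + f)/(-1 + 2*v + 3*f) (c(f, v) = (1 + f)/(v + (3*f + (v - 1))) = (1 + f)/(v + (3*f + (-1 + v))) = (1 + f)/(v + (-1 + v + 3*f)) = (1 + f)/(-1 + 2*v + 3*f))
o = 90 (o = 10*9 = 90)
o*(-5 + (c(0, -5) - 3)) = 90*(-5 + ((1 + 0)/(-1 + 2*(-5) + 3*0) - 3)) = 90*(-5 + (1/(-1 - 10 + 0) - 3)) = 90*(-5 + (1/(-11) - 3)) = 90*(-5 + (-1/11*1 - 3)) = 90*(-5 + (-1/11 - 3)) = 90*(-5 - 34/11) = 90*(-89/11) = -8010/11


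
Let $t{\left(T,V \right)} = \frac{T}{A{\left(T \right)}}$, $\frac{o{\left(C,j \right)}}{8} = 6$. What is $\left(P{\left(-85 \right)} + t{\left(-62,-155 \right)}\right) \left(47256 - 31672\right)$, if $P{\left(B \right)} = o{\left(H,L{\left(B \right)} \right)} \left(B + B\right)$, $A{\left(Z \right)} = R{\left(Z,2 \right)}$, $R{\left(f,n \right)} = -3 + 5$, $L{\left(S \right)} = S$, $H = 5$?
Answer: $-127648544$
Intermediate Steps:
$R{\left(f,n \right)} = 2$
$A{\left(Z \right)} = 2$
$o{\left(C,j \right)} = 48$ ($o{\left(C,j \right)} = 8 \cdot 6 = 48$)
$t{\left(T,V \right)} = \frac{T}{2}$
$P{\left(B \right)} = 96 B$ ($P{\left(B \right)} = 48 \left(B + B\right) = 48 \cdot 2 B = 96 B$)
$\left(P{\left(-85 \right)} + t{\left(-62,-155 \right)}\right) \left(47256 - 31672\right) = \left(96 \left(-85\right) + \frac{1}{2} \left(-62\right)\right) \left(47256 - 31672\right) = \left(-8160 - 31\right) 15584 = \left(-8191\right) 15584 = -127648544$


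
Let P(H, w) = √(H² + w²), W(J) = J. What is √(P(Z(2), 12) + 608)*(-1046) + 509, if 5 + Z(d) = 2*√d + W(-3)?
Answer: 509 - 1046*√(608 + 2*√2*√(27 - 4*√2)) ≈ -25559.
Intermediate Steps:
Z(d) = -8 + 2*√d (Z(d) = -5 + (2*√d - 3) = -5 + (-3 + 2*√d) = -8 + 2*√d)
√(P(Z(2), 12) + 608)*(-1046) + 509 = √(√((-8 + 2*√2)² + 12²) + 608)*(-1046) + 509 = √(√((-8 + 2*√2)² + 144) + 608)*(-1046) + 509 = √(√(144 + (-8 + 2*√2)²) + 608)*(-1046) + 509 = √(608 + √(144 + (-8 + 2*√2)²))*(-1046) + 509 = -1046*√(608 + √(144 + (-8 + 2*√2)²)) + 509 = 509 - 1046*√(608 + √(144 + (-8 + 2*√2)²))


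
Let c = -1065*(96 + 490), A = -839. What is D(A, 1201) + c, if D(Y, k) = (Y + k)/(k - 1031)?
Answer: -53047469/85 ≈ -6.2409e+5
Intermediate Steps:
D(Y, k) = (Y + k)/(-1031 + k)
c = -624090 (c = -1065*586 = -624090)
D(A, 1201) + c = (-839 + 1201)/(-1031 + 1201) - 624090 = 362/170 - 624090 = (1/170)*362 - 624090 = 181/85 - 624090 = -53047469/85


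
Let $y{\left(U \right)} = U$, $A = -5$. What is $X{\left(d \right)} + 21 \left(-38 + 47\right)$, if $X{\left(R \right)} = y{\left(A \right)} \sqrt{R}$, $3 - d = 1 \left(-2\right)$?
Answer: $189 - 5 \sqrt{5} \approx 177.82$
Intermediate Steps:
$d = 5$ ($d = 3 - 1 \left(-2\right) = 3 - -2 = 3 + 2 = 5$)
$X{\left(R \right)} = - 5 \sqrt{R}$
$X{\left(d \right)} + 21 \left(-38 + 47\right) = - 5 \sqrt{5} + 21 \left(-38 + 47\right) = - 5 \sqrt{5} + 21 \cdot 9 = - 5 \sqrt{5} + 189 = 189 - 5 \sqrt{5}$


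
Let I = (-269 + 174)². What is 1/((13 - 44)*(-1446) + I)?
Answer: 1/53851 ≈ 1.8570e-5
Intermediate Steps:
I = 9025 (I = (-95)² = 9025)
1/((13 - 44)*(-1446) + I) = 1/((13 - 44)*(-1446) + 9025) = 1/(-31*(-1446) + 9025) = 1/(44826 + 9025) = 1/53851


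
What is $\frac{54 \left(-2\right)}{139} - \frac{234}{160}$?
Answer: $- \frac{24903}{11120} \approx -2.2395$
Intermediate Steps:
$\frac{54 \left(-2\right)}{139} - \frac{234}{160} = \left(-108\right) \frac{1}{139} - \frac{117}{80} = - \frac{108}{139} - \frac{117}{80} = - \frac{24903}{11120}$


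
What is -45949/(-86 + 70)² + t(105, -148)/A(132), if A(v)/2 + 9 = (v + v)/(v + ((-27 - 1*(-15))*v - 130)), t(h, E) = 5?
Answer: -333682439/1856256 ≈ -179.76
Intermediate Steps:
A(v) = -18 + 4*v/(-130 - 11*v) (A(v) = -18 + 2*((v + v)/(v + ((-27 - 1*(-15))*v - 130))) = -18 + 2*((2*v)/(v + ((-27 + 15)*v - 130))) = -18 + 2*((2*v)/(v + (-12*v - 130))) = -18 + 2*((2*v)/(v + (-130 - 12*v))) = -18 + 2*((2*v)/(-130 - 11*v)) = -18 + 2*(2*v/(-130 - 11*v)) = -18 + 4*v/(-130 - 11*v))
-45949/(-86 + 70)² + t(105, -148)/A(132) = -45949/(-86 + 70)² + 5/((2*(-1170 - 101*132)/(130 + 11*132))) = -45949/((-16)²) + 5/((2*(-1170 - 13332)/(130 + 1452))) = -45949/256 + 5/((2*(-14502)/1582)) = -45949*1/256 + 5/((2*(1/1582)*(-14502))) = -45949/256 + 5/(-14502/791) = -45949/256 + 5*(-791/14502) = -45949/256 - 3955/14502 = -333682439/1856256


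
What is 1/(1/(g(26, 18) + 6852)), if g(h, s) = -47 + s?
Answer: 6823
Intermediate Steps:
1/(1/(g(26, 18) + 6852)) = 1/(1/((-47 + 18) + 6852)) = 1/(1/(-29 + 6852)) = 1/(1/6823) = 6823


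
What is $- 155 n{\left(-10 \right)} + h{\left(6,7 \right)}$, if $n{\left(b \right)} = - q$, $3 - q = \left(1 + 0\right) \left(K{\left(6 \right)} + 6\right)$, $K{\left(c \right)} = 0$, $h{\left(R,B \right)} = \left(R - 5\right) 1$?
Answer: $-464$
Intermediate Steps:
$h{\left(R,B \right)} = -5 + R$ ($h{\left(R,B \right)} = \left(-5 + R\right) 1 = -5 + R$)
$q = -3$ ($q = 3 - \left(1 + 0\right) \left(0 + 6\right) = 3 - 1 \cdot 6 = 3 - 6 = -3$)
$n{\left(b \right)} = 3$ ($n{\left(b \right)} = \left(-1\right) \left(-3\right) = 3$)
$- 155 n{\left(-10 \right)} + h{\left(6,7 \right)} = \left(-155\right) 3 + \left(-5 + 6\right) = -465 + 1 = -464$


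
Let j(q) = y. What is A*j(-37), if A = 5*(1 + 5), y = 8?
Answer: 240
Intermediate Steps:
j(q) = 8
A = 30 (A = 5*6 = 30)
A*j(-37) = 30*8 = 240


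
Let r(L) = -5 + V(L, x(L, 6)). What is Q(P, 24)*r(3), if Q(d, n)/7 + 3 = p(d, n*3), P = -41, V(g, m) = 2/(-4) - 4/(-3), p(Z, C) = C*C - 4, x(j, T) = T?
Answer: -905975/6 ≈ -1.5100e+5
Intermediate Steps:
p(Z, C) = -4 + C**2 (p(Z, C) = C**2 - 4 = -4 + C**2)
V(g, m) = 5/6 (V(g, m) = 2*(-1/4) - 4*(-1/3) = -1/2 + 4/3 = 5/6)
Q(d, n) = -49 + 63*n**2 (Q(d, n) = -21 + 7*(-4 + (n*3)**2) = -21 + 7*(-4 + (3*n)**2) = -21 + 7*(-4 + 9*n**2) = -21 + (-28 + 63*n**2) = -49 + 63*n**2)
r(L) = -25/6 (r(L) = -5 + 5/6 = -25/6)
Q(P, 24)*r(3) = (-49 + 63*24**2)*(-25/6) = (-49 + 63*576)*(-25/6) = (-49 + 36288)*(-25/6) = 36239*(-25/6) = -905975/6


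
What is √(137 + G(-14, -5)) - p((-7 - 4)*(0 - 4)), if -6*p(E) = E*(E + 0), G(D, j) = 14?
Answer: 968/3 + √151 ≈ 334.96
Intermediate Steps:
p(E) = -E²/6 (p(E) = -E*(E + 0)/6 = -E*E/6 = -E²/6)
√(137 + G(-14, -5)) - p((-7 - 4)*(0 - 4)) = √(137 + 14) - (-1)*((-7 - 4)*(0 - 4))²/6 = √151 - (-1)*(-11*(-4))²/6 = √151 - (-1)*44²/6 = √151 - (-1)*1936/6 = √151 - 1*(-968/3) = √151 + 968/3 = 968/3 + √151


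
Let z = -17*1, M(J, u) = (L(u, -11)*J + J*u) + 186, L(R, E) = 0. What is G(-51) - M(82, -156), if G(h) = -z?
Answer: 12623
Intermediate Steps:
M(J, u) = 186 + J*u (M(J, u) = (0*J + J*u) + 186 = (0 + J*u) + 186 = J*u + 186 = 186 + J*u)
z = -17
G(h) = 17 (G(h) = -1*(-17) = 17)
G(-51) - M(82, -156) = 17 - (186 + 82*(-156)) = 17 - (186 - 12792) = 17 - 1*(-12606) = 17 + 12606 = 12623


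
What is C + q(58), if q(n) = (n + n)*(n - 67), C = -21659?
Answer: -22703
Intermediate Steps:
q(n) = 2*n*(-67 + n) (q(n) = (2*n)*(-67 + n) = 2*n*(-67 + n))
C + q(58) = -21659 + 2*58*(-67 + 58) = -21659 + 2*58*(-9) = -21659 - 1044 = -22703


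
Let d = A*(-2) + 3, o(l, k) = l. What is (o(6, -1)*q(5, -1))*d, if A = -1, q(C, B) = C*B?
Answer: -150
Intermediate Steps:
q(C, B) = B*C
d = 5 (d = -1*(-2) + 3 = 2 + 3 = 5)
(o(6, -1)*q(5, -1))*d = (6*(-1*5))*5 = (6*(-5))*5 = -30*5 = -150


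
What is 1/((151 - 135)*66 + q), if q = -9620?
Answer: -1/8564 ≈ -0.00011677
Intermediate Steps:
1/((151 - 135)*66 + q) = 1/((151 - 135)*66 - 9620) = 1/(16*66 - 9620) = 1/(1056 - 9620) = 1/(-8564) = -1/8564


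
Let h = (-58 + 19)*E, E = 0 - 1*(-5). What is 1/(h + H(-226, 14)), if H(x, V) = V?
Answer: -1/181 ≈ -0.0055249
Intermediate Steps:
E = 5 (E = 0 + 5 = 5)
h = -195 (h = (-58 + 19)*5 = -39*5 = -195)
1/(h + H(-226, 14)) = 1/(-195 + 14) = 1/(-181) = -1/181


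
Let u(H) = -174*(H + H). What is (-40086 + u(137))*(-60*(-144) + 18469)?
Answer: -2379140058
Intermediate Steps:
u(H) = -348*H
(-40086 + u(137))*(-60*(-144) + 18469) = (-40086 - 348*137)*(-60*(-144) + 18469) = (-40086 - 47676)*(8640 + 18469) = -87762*27109 = -2379140058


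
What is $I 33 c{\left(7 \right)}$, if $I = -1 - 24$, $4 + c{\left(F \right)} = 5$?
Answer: $-825$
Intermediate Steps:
$c{\left(F \right)} = 1$ ($c{\left(F \right)} = -4 + 5 = 1$)
$I = -25$ ($I = -1 - 24 = -25$)
$I 33 c{\left(7 \right)} = \left(-25\right) 33 \cdot 1 = \left(-825\right) 1 = -825$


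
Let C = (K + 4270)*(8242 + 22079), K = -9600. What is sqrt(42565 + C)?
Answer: I*sqrt(161568365) ≈ 12711.0*I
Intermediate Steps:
C = -161610930 (C = (-9600 + 4270)*(8242 + 22079) = -5330*30321 = -161610930)
sqrt(42565 + C) = sqrt(42565 - 161610930) = sqrt(-161568365) = I*sqrt(161568365)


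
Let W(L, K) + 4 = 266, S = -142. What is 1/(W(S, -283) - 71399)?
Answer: -1/71137 ≈ -1.4057e-5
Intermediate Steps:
W(L, K) = 262 (W(L, K) = -4 + 266 = 262)
1/(W(S, -283) - 71399) = 1/(262 - 71399) = 1/(-71137) = -1/71137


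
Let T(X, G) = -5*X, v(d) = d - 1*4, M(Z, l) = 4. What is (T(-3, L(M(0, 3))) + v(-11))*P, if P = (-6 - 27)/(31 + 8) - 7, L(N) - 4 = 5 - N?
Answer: 0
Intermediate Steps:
v(d) = -4 + d (v(d) = d - 4 = -4 + d)
L(N) = 9 - N (L(N) = 4 + (5 - N) = 9 - N)
P = -102/13 (P = -33/39 - 7 = -33*1/39 - 7 = -11/13 - 7 = -102/13 ≈ -7.8462)
(T(-3, L(M(0, 3))) + v(-11))*P = (-5*(-3) + (-4 - 11))*(-102/13) = (15 - 15)*(-102/13) = 0*(-102/13) = 0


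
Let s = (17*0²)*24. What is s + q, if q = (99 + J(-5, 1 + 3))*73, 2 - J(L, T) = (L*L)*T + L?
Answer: 438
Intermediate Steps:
J(L, T) = 2 - L - T*L² (J(L, T) = 2 - ((L*L)*T + L) = 2 - (L²*T + L) = 2 - (T*L² + L) = 2 - (L + T*L²) = 2 + (-L - T*L²) = 2 - L - T*L²)
s = 0 (s = (17*0)*24 = 0*24 = 0)
q = 438 (q = (99 + (2 - 1*(-5) - 1*(1 + 3)*(-5)²))*73 = (99 + (2 + 5 - 1*4*25))*73 = (99 + (2 + 5 - 100))*73 = (99 - 93)*73 = 6*73 = 438)
s + q = 0 + 438 = 438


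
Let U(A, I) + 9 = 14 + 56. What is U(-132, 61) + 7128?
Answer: 7189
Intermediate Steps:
U(A, I) = 61 (U(A, I) = -9 + (14 + 56) = -9 + 70 = 61)
U(-132, 61) + 7128 = 61 + 7128 = 7189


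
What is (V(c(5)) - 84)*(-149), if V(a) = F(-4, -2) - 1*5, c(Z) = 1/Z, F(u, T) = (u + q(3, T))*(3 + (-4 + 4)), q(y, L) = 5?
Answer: 12814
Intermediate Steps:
F(u, T) = 15 + 3*u (F(u, T) = (u + 5)*(3 + (-4 + 4)) = (5 + u)*(3 + 0) = (5 + u)*3 = 15 + 3*u)
V(a) = -2 (V(a) = (15 + 3*(-4)) - 1*5 = (15 - 12) - 5 = 3 - 5 = -2)
(V(c(5)) - 84)*(-149) = (-2 - 84)*(-149) = -86*(-149) = 12814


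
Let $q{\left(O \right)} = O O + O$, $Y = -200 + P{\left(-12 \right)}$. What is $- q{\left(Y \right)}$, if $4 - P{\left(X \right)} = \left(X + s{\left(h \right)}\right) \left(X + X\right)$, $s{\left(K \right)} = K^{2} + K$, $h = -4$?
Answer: $-38220$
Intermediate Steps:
$s{\left(K \right)} = K + K^{2}$
$P{\left(X \right)} = 4 - 2 X \left(12 + X\right)$ ($P{\left(X \right)} = 4 - \left(X - 4 \left(1 - 4\right)\right) \left(X + X\right) = 4 - \left(X - -12\right) 2 X = 4 - \left(X + 12\right) 2 X = 4 - \left(12 + X\right) 2 X = 4 - 2 X \left(12 + X\right)$)
$Y = -196$ ($Y = -200 - \left(-292 + 288\right) = -200 + \left(4 + 288 - 288\right) = -200 + 4 = -196$)
$q{\left(O \right)} = O + O^{2}$ ($q{\left(O \right)} = O^{2} + O = O + O^{2}$)
$- q{\left(Y \right)} = - \left(-196\right) \left(1 - 196\right) = - \left(-196\right) \left(-195\right) = \left(-1\right) 38220 = -38220$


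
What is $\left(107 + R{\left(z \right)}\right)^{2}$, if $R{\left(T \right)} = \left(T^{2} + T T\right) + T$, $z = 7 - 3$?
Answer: $20449$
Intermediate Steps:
$z = 4$ ($z = 7 - 3 = 4$)
$R{\left(T \right)} = T + 2 T^{2}$ ($R{\left(T \right)} = \left(T^{2} + T^{2}\right) + T = 2 T^{2} + T = T + 2 T^{2}$)
$\left(107 + R{\left(z \right)}\right)^{2} = \left(107 + 4 \left(1 + 2 \cdot 4\right)\right)^{2} = \left(107 + 4 \left(1 + 8\right)\right)^{2} = \left(107 + 4 \cdot 9\right)^{2} = \left(107 + 36\right)^{2} = 143^{2} = 20449$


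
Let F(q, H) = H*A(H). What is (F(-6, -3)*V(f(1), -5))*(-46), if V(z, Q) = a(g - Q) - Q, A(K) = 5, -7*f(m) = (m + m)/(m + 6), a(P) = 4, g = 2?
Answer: 6210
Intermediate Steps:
f(m) = -2*m/(7*(6 + m)) (f(m) = -(m + m)/(7*(m + 6)) = -2*m/(7*(6 + m)))
V(z, Q) = 4 - Q
F(q, H) = 5*H (F(q, H) = H*5 = 5*H)
(F(-6, -3)*V(f(1), -5))*(-46) = ((5*(-3))*(4 - 1*(-5)))*(-46) = -15*(4 + 5)*(-46) = -15*9*(-46) = -135*(-46) = 6210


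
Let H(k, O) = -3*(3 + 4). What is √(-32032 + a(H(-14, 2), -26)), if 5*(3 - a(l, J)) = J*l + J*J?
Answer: 19*I*√2235/5 ≈ 179.65*I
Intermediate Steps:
H(k, O) = -21 (H(k, O) = -3*7 = -21)
a(l, J) = 3 - J²/5 - J*l/5 (a(l, J) = 3 - (J*l + J*J)/5 = 3 - (J*l + J²)/5 = 3 - (J² + J*l)/5 = 3 + (-J²/5 - J*l/5) = 3 - J²/5 - J*l/5)
√(-32032 + a(H(-14, 2), -26)) = √(-32032 + (3 - ⅕*(-26)² - ⅕*(-26)*(-21))) = √(-32032 + (3 - ⅕*676 - 546/5)) = √(-32032 + (3 - 676/5 - 546/5)) = √(-32032 - 1207/5) = √(-161367/5) = 19*I*√2235/5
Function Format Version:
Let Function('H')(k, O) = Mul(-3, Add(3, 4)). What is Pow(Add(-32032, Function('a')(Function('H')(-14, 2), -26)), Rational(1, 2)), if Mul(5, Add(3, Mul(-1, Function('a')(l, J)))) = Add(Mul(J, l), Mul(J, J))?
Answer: Mul(Rational(19, 5), I, Pow(2235, Rational(1, 2))) ≈ Mul(179.65, I)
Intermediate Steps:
Function('H')(k, O) = -21 (Function('H')(k, O) = Mul(-3, 7) = -21)
Function('a')(l, J) = Add(3, Mul(Rational(-1, 5), Pow(J, 2)), Mul(Rational(-1, 5), J, l)) (Function('a')(l, J) = Add(3, Mul(Rational(-1, 5), Add(Mul(J, l), Mul(J, J)))) = Add(3, Mul(Rational(-1, 5), Add(Mul(J, l), Pow(J, 2)))) = Add(3, Mul(Rational(-1, 5), Add(Pow(J, 2), Mul(J, l)))) = Add(3, Add(Mul(Rational(-1, 5), Pow(J, 2)), Mul(Rational(-1, 5), J, l))) = Add(3, Mul(Rational(-1, 5), Pow(J, 2)), Mul(Rational(-1, 5), J, l)))
Pow(Add(-32032, Function('a')(Function('H')(-14, 2), -26)), Rational(1, 2)) = Pow(Add(-32032, Add(3, Mul(Rational(-1, 5), Pow(-26, 2)), Mul(Rational(-1, 5), -26, -21))), Rational(1, 2)) = Pow(Add(-32032, Add(3, Mul(Rational(-1, 5), 676), Rational(-546, 5))), Rational(1, 2)) = Pow(Add(-32032, Add(3, Rational(-676, 5), Rational(-546, 5))), Rational(1, 2)) = Pow(Add(-32032, Rational(-1207, 5)), Rational(1, 2)) = Pow(Rational(-161367, 5), Rational(1, 2)) = Mul(Rational(19, 5), I, Pow(2235, Rational(1, 2)))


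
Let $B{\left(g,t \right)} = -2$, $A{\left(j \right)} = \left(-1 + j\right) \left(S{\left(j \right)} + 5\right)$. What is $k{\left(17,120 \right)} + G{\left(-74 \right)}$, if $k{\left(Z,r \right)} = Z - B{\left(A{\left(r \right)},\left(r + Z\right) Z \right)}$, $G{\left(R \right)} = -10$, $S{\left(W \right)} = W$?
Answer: $9$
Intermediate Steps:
$A{\left(j \right)} = \left(-1 + j\right) \left(5 + j\right)$ ($A{\left(j \right)} = \left(-1 + j\right) \left(j + 5\right) = \left(-1 + j\right) \left(5 + j\right)$)
$k{\left(Z,r \right)} = 2 + Z$ ($k{\left(Z,r \right)} = Z - -2 = Z + 2 = 2 + Z$)
$k{\left(17,120 \right)} + G{\left(-74 \right)} = \left(2 + 17\right) - 10 = 19 - 10 = 9$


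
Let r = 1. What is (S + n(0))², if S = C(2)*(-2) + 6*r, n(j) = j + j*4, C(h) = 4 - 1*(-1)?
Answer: 16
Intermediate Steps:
C(h) = 5 (C(h) = 4 + 1 = 5)
n(j) = 5*j (n(j) = j + 4*j = 5*j)
S = -4 (S = 5*(-2) + 6*1 = -10 + 6 = -4)
(S + n(0))² = (-4 + 5*0)² = (-4 + 0)² = (-4)² = 16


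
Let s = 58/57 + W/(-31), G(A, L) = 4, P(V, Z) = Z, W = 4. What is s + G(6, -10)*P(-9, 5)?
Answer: 36910/1767 ≈ 20.889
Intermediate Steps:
s = 1570/1767 (s = 58/57 + 4/(-31) = 58*(1/57) + 4*(-1/31) = 58/57 - 4/31 = 1570/1767 ≈ 0.88851)
s + G(6, -10)*P(-9, 5) = 1570/1767 + 4*5 = 1570/1767 + 20 = 36910/1767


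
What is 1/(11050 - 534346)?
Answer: -1/523296 ≈ -1.9110e-6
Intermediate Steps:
1/(11050 - 534346) = 1/(-523296) = -1/523296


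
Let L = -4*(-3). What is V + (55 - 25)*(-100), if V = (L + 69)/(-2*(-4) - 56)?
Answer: -48027/16 ≈ -3001.7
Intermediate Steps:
L = 12
V = -27/16 (V = (12 + 69)/(-2*(-4) - 56) = 81/(8 - 56) = 81/(-48) = 81*(-1/48) = -27/16 ≈ -1.6875)
V + (55 - 25)*(-100) = -27/16 + (55 - 25)*(-100) = -27/16 + 30*(-100) = -27/16 - 3000 = -48027/16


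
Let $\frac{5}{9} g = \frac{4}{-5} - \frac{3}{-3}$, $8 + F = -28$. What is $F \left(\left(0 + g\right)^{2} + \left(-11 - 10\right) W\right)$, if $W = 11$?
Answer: $\frac{5194584}{625} \approx 8311.3$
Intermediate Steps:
$F = -36$ ($F = -8 - 28 = -36$)
$g = \frac{9}{25}$ ($g = \frac{9 \left(\frac{4}{-5} - \frac{3}{-3}\right)}{5} = \frac{9 \left(4 \left(- \frac{1}{5}\right) - -1\right)}{5} = \frac{9 \left(- \frac{4}{5} + 1\right)}{5} = \frac{9}{5} \cdot \frac{1}{5} = \frac{9}{25} \approx 0.36$)
$F \left(\left(0 + g\right)^{2} + \left(-11 - 10\right) W\right) = - 36 \left(\left(0 + \frac{9}{25}\right)^{2} + \left(-11 - 10\right) 11\right) = - 36 \left(\left(\frac{9}{25}\right)^{2} - 231\right) = - 36 \left(\frac{81}{625} - 231\right) = \left(-36\right) \left(- \frac{144294}{625}\right) = \frac{5194584}{625}$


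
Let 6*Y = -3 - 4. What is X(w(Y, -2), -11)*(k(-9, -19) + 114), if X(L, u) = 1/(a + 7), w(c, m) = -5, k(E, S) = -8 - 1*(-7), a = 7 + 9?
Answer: 113/23 ≈ 4.9130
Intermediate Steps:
a = 16
k(E, S) = -1 (k(E, S) = -8 + 7 = -1)
Y = -7/6 (Y = (-3 - 4)/6 = (⅙)*(-7) = -7/6 ≈ -1.1667)
X(L, u) = 1/23 (X(L, u) = 1/(16 + 7) = 1/23)
X(w(Y, -2), -11)*(k(-9, -19) + 114) = (-1 + 114)/23 = (1/23)*113 = 113/23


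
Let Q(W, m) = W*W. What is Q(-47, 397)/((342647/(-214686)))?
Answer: -474241374/342647 ≈ -1384.1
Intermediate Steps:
Q(W, m) = W²
Q(-47, 397)/((342647/(-214686))) = (-47)²/((342647/(-214686))) = 2209/((342647*(-1/214686))) = 2209/(-342647/214686) = 2209*(-214686/342647) = -474241374/342647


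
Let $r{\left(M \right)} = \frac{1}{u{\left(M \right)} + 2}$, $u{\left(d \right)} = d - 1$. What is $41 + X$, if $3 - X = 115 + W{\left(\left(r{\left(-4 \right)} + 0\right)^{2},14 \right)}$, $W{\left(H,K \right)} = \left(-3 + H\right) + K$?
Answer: $- \frac{739}{9} \approx -82.111$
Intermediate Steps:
$u{\left(d \right)} = -1 + d$ ($u{\left(d \right)} = d - 1 = -1 + d$)
$r{\left(M \right)} = \frac{1}{1 + M}$ ($r{\left(M \right)} = \frac{1}{\left(-1 + M\right) + 2} = \frac{1}{1 + M}$)
$W{\left(H,K \right)} = -3 + H + K$
$X = - \frac{1108}{9}$ ($X = 3 - \left(115 + \left(-3 + \left(\frac{1}{1 - 4} + 0\right)^{2} + 14\right)\right) = 3 - \left(115 + \left(-3 + \left(\frac{1}{-3} + 0\right)^{2} + 14\right)\right) = 3 - \left(115 + \left(-3 + \left(- \frac{1}{3} + 0\right)^{2} + 14\right)\right) = 3 - \left(115 + \left(-3 + \left(- \frac{1}{3}\right)^{2} + 14\right)\right) = 3 - \left(115 + \left(-3 + \frac{1}{9} + 14\right)\right) = 3 - \left(115 + \frac{100}{9}\right) = 3 - \frac{1135}{9} = - \frac{1108}{9} \approx -123.11$)
$41 + X = 41 - \frac{1108}{9} = - \frac{739}{9}$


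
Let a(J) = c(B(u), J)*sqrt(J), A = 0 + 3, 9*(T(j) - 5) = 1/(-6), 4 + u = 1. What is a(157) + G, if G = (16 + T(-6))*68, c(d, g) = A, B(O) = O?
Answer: 38522/27 + 3*sqrt(157) ≈ 1464.3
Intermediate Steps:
u = -3 (u = -4 + 1 = -3)
T(j) = 269/54 (T(j) = 5 + (1/9)/(-6) = 5 + (1/9)*(-1/6) = 5 - 1/54 = 269/54)
A = 3
c(d, g) = 3
a(J) = 3*sqrt(J)
G = 38522/27 (G = (16 + 269/54)*68 = (1133/54)*68 = 38522/27 ≈ 1426.7)
a(157) + G = 3*sqrt(157) + 38522/27 = 38522/27 + 3*sqrt(157)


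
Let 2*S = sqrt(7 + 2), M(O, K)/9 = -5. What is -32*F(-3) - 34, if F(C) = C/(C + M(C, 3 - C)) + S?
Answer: -84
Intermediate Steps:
M(O, K) = -45 (M(O, K) = 9*(-5) = -45)
S = 3/2 (S = sqrt(7 + 2)/2 = sqrt(9)/2 = (1/2)*3 = 3/2 ≈ 1.5000)
F(C) = 3/2 + C/(-45 + C) (F(C) = C/(C - 45) + 3/2 = C/(-45 + C) + 3/2 = 3/2 + C/(-45 + C))
-32*F(-3) - 34 = -80*(-27 - 3)/(-45 - 3) - 34 = -80*(-30)/(-48) - 34 = -80*(-1)*(-30)/48 - 34 = -32*25/16 - 34 = -50 - 34 = -84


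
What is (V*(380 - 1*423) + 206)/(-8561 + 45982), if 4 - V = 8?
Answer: 378/37421 ≈ 0.010101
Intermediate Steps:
V = -4 (V = 4 - 1*8 = 4 - 8 = -4)
(V*(380 - 1*423) + 206)/(-8561 + 45982) = (-4*(380 - 1*423) + 206)/(-8561 + 45982) = (-4*(380 - 423) + 206)/37421 = (-4*(-43) + 206)*(1/37421) = (172 + 206)*(1/37421) = 378*(1/37421) = 378/37421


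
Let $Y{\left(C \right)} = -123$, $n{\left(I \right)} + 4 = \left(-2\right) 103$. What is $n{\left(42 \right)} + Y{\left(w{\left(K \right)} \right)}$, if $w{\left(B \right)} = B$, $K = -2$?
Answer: $-333$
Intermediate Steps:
$n{\left(I \right)} = -210$ ($n{\left(I \right)} = -4 - 206 = -210$)
$n{\left(42 \right)} + Y{\left(w{\left(K \right)} \right)} = -210 - 123 = -333$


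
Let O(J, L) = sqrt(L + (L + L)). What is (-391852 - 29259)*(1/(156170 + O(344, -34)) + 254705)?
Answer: 421111*(-254705*sqrt(102) + 39777279851*I)/(sqrt(102) - 156170*I) ≈ -1.0726e+11 - 0.0019531*I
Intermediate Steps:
O(J, L) = sqrt(3)*sqrt(L) (O(J, L) = sqrt(L + 2*L) = sqrt(3*L) = sqrt(3)*sqrt(L))
(-391852 - 29259)*(1/(156170 + O(344, -34)) + 254705) = (-391852 - 29259)*(1/(156170 + sqrt(3)*sqrt(-34)) + 254705) = -421111*(1/(156170 + sqrt(3)*(I*sqrt(34))) + 254705) = -421111*(1/(156170 + I*sqrt(102)) + 254705) = -421111*(254705 + 1/(156170 + I*sqrt(102))) = -107259077255 - 421111/(156170 + I*sqrt(102))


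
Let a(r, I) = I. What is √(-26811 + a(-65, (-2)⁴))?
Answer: I*√26795 ≈ 163.69*I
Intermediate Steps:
√(-26811 + a(-65, (-2)⁴)) = √(-26811 + (-2)⁴) = √(-26811 + 16) = √(-26795) = I*√26795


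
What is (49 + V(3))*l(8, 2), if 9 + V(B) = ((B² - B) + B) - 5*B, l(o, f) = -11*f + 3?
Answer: -646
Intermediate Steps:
l(o, f) = 3 - 11*f
V(B) = -9 + B² - 5*B (V(B) = -9 + (((B² - B) + B) - 5*B) = -9 + (B² - 5*B) = -9 + B² - 5*B)
(49 + V(3))*l(8, 2) = (49 + (-9 + 3² - 5*3))*(3 - 11*2) = (49 + (-9 + 9 - 15))*(3 - 22) = (49 - 15)*(-19) = 34*(-19) = -646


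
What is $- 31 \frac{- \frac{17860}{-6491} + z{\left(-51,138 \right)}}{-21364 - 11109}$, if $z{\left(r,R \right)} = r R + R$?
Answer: $- \frac{198267320}{30111749} \approx -6.5844$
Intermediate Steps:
$z{\left(r,R \right)} = R + R r$ ($z{\left(r,R \right)} = R r + R = R + R r$)
$- 31 \frac{- \frac{17860}{-6491} + z{\left(-51,138 \right)}}{-21364 - 11109} = - 31 \frac{- \frac{17860}{-6491} + 138 \left(1 - 51\right)}{-21364 - 11109} = - 31 \frac{\left(-17860\right) \left(- \frac{1}{6491}\right) + 138 \left(-50\right)}{-32473} = - 31 \left(\frac{17860}{6491} - 6900\right) \left(- \frac{1}{32473}\right) = - 31 \left(\left(- \frac{44770040}{6491}\right) \left(- \frac{1}{32473}\right)\right) = \left(-31\right) \frac{6395720}{30111749} = - \frac{198267320}{30111749}$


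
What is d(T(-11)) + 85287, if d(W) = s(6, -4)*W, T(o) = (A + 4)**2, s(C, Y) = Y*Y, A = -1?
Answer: 85431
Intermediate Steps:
s(C, Y) = Y**2
T(o) = 9 (T(o) = (-1 + 4)**2 = 3**2 = 9)
d(W) = 16*W (d(W) = (-4)**2*W = 16*W)
d(T(-11)) + 85287 = 16*9 + 85287 = 144 + 85287 = 85431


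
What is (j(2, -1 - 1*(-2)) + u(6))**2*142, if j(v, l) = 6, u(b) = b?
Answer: 20448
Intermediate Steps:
(j(2, -1 - 1*(-2)) + u(6))**2*142 = (6 + 6)**2*142 = 12**2*142 = 144*142 = 20448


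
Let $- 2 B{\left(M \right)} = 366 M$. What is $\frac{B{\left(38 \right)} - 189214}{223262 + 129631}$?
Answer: $- \frac{196168}{352893} \approx -0.55589$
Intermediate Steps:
$B{\left(M \right)} = - 183 M$ ($B{\left(M \right)} = - \frac{366 M}{2} = - 183 M$)
$\frac{B{\left(38 \right)} - 189214}{223262 + 129631} = \frac{\left(-183\right) 38 - 189214}{223262 + 129631} = \frac{-6954 - 189214}{352893} = \left(-196168\right) \frac{1}{352893} = - \frac{196168}{352893}$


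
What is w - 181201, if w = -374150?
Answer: -555351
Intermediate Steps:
w - 181201 = -374150 - 181201 = -555351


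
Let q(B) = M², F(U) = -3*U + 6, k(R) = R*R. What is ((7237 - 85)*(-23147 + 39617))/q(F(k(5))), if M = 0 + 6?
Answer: 3272040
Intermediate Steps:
k(R) = R²
M = 6
F(U) = 6 - 3*U
q(B) = 36 (q(B) = 6² = 36)
((7237 - 85)*(-23147 + 39617))/q(F(k(5))) = ((7237 - 85)*(-23147 + 39617))/36 = (7152*16470)*(1/36) = 117793440*(1/36) = 3272040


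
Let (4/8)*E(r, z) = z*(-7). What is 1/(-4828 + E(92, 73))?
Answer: -1/5850 ≈ -0.00017094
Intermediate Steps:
E(r, z) = -14*z (E(r, z) = 2*(z*(-7)) = 2*(-7*z) = -14*z)
1/(-4828 + E(92, 73)) = 1/(-4828 - 14*73) = 1/(-4828 - 1022) = 1/(-5850) = -1/5850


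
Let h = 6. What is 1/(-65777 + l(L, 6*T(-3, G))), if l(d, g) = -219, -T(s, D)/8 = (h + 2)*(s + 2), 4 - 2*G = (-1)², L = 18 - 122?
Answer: -1/65996 ≈ -1.5152e-5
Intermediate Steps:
L = -104
G = 3/2 (G = 2 - ½*(-1)² = 2 - ½*1 = 2 - ½ = 3/2 ≈ 1.5000)
T(s, D) = -128 - 64*s (T(s, D) = -8*(6 + 2)*(s + 2) = -64*(2 + s) = -8*(16 + 8*s) = -128 - 64*s)
1/(-65777 + l(L, 6*T(-3, G))) = 1/(-65777 - 219) = 1/(-65996) = -1/65996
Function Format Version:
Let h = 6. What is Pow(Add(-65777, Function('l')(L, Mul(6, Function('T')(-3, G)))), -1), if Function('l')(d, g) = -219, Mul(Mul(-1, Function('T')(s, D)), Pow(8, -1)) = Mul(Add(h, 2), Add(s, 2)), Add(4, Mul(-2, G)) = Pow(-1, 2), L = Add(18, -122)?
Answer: Rational(-1, 65996) ≈ -1.5152e-5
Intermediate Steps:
L = -104
G = Rational(3, 2) (G = Add(2, Mul(Rational(-1, 2), Pow(-1, 2))) = Add(2, Mul(Rational(-1, 2), 1)) = Add(2, Rational(-1, 2)) = Rational(3, 2) ≈ 1.5000)
Function('T')(s, D) = Add(-128, Mul(-64, s)) (Function('T')(s, D) = Mul(-8, Mul(Add(6, 2), Add(s, 2))) = Mul(-8, Mul(8, Add(2, s))) = Mul(-8, Add(16, Mul(8, s))) = Add(-128, Mul(-64, s)))
Pow(Add(-65777, Function('l')(L, Mul(6, Function('T')(-3, G)))), -1) = Pow(Add(-65777, -219), -1) = Pow(-65996, -1) = Rational(-1, 65996)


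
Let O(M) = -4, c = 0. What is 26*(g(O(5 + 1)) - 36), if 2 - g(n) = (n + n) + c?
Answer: -676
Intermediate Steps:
g(n) = 2 - 2*n (g(n) = 2 - ((n + n) + 0) = 2 - (2*n + 0) = 2 - 2*n)
26*(g(O(5 + 1)) - 36) = 26*((2 - 2*(-4)) - 36) = 26*((2 + 8) - 36) = 26*(10 - 36) = 26*(-26) = -676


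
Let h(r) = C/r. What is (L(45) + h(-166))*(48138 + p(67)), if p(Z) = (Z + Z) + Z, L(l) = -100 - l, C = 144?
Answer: -585240273/83 ≈ -7.0511e+6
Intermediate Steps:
p(Z) = 3*Z (p(Z) = 2*Z + Z = 3*Z)
h(r) = 144/r
(L(45) + h(-166))*(48138 + p(67)) = ((-100 - 1*45) + 144/(-166))*(48138 + 3*67) = ((-100 - 45) + 144*(-1/166))*(48138 + 201) = (-145 - 72/83)*48339 = -12107/83*48339 = -585240273/83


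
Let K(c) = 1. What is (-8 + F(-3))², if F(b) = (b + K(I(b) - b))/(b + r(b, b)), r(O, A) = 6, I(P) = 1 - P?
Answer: 676/9 ≈ 75.111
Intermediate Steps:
F(b) = (1 + b)/(6 + b) (F(b) = (b + 1)/(b + 6) = (1 + b)/(6 + b))
(-8 + F(-3))² = (-8 + (1 - 3)/(6 - 3))² = (-8 - 2/3)² = (-8 + (⅓)*(-2))² = (-8 - ⅔)² = (-26/3)² = 676/9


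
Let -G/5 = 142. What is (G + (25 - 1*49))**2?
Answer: 538756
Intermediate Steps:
G = -710 (G = -5*142 = -710)
(G + (25 - 1*49))**2 = (-710 + (25 - 1*49))**2 = (-710 + (25 - 49))**2 = (-710 - 24)**2 = (-734)**2 = 538756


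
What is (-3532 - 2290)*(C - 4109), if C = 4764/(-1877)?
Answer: 44930452454/1877 ≈ 2.3937e+7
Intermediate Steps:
C = -4764/1877 (C = 4764*(-1/1877) = -4764/1877 ≈ -2.5381)
(-3532 - 2290)*(C - 4109) = (-3532 - 2290)*(-4764/1877 - 4109) = -5822*(-7717357/1877) = 44930452454/1877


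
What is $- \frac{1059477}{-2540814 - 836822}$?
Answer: $\frac{1059477}{3377636} \approx 0.31367$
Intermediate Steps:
$- \frac{1059477}{-2540814 - 836822} = - \frac{1059477}{-3377636} = \left(-1059477\right) \left(- \frac{1}{3377636}\right) = \frac{1059477}{3377636}$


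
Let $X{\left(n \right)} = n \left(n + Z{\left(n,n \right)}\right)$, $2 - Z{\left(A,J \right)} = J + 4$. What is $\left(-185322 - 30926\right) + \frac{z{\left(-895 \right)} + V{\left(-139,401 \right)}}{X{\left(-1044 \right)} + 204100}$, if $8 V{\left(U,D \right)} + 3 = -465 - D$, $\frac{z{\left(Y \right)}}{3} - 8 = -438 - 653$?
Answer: $- \frac{356701967853}{1649504} \approx -2.1625 \cdot 10^{5}$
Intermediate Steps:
$Z{\left(A,J \right)} = -2 - J$ ($Z{\left(A,J \right)} = 2 - \left(J + 4\right) = 2 - \left(4 + J\right) = -2 - J$)
$z{\left(Y \right)} = -3249$ ($z{\left(Y \right)} = 24 + 3 \left(-438 - 653\right) = 24 + 3 \left(-1091\right) = 24 - 3273 = -3249$)
$V{\left(U,D \right)} = - \frac{117}{2} - \frac{D}{8}$ ($V{\left(U,D \right)} = - \frac{3}{8} + \frac{-465 - D}{8} = - \frac{3}{8} - \left(\frac{465}{8} + \frac{D}{8}\right) = - \frac{117}{2} - \frac{D}{8}$)
$X{\left(n \right)} = - 2 n$ ($X{\left(n \right)} = n \left(n - \left(2 + n\right)\right) = n \left(-2\right) = - 2 n$)
$\left(-185322 - 30926\right) + \frac{z{\left(-895 \right)} + V{\left(-139,401 \right)}}{X{\left(-1044 \right)} + 204100} = \left(-185322 - 30926\right) + \frac{-3249 - \frac{869}{8}}{\left(-2\right) \left(-1044\right) + 204100} = -216248 + \frac{-3249 - \frac{869}{8}}{2088 + 204100} = -216248 + \frac{-3249 - \frac{869}{8}}{206188} = -216248 - \frac{26861}{1649504} = - \frac{356701967853}{1649504}$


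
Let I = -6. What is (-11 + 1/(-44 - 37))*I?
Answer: 1784/27 ≈ 66.074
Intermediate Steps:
(-11 + 1/(-44 - 37))*I = (-11 + 1/(-44 - 37))*(-6) = (-11 + 1/(-81))*(-6) = (-11 - 1/81)*(-6) = -892/81*(-6) = 1784/27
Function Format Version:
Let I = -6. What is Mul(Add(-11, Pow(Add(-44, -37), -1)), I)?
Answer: Rational(1784, 27) ≈ 66.074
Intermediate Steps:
Mul(Add(-11, Pow(Add(-44, -37), -1)), I) = Mul(Add(-11, Pow(Add(-44, -37), -1)), -6) = Mul(Add(-11, Pow(-81, -1)), -6) = Mul(Add(-11, Rational(-1, 81)), -6) = Mul(Rational(-892, 81), -6) = Rational(1784, 27)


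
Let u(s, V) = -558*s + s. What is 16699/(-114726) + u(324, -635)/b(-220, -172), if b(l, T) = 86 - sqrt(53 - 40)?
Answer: -593566420255/282340686 - 60156*sqrt(13)/2461 ≈ -2190.4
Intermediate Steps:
b(l, T) = 86 - sqrt(13)
u(s, V) = -557*s
16699/(-114726) + u(324, -635)/b(-220, -172) = 16699/(-114726) + (-557*324)/(86 - sqrt(13)) = 16699*(-1/114726) - 180468/(86 - sqrt(13)) = -16699/114726 - 180468/(86 - sqrt(13))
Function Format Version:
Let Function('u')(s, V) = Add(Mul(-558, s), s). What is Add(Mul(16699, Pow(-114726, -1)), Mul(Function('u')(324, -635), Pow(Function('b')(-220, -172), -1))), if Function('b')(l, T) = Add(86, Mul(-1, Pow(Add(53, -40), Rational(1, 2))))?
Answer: Add(Rational(-593566420255, 282340686), Mul(Rational(-60156, 2461), Pow(13, Rational(1, 2)))) ≈ -2190.4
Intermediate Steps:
Function('b')(l, T) = Add(86, Mul(-1, Pow(13, Rational(1, 2))))
Function('u')(s, V) = Mul(-557, s)
Add(Mul(16699, Pow(-114726, -1)), Mul(Function('u')(324, -635), Pow(Function('b')(-220, -172), -1))) = Add(Mul(16699, Pow(-114726, -1)), Mul(Mul(-557, 324), Pow(Add(86, Mul(-1, Pow(13, Rational(1, 2)))), -1))) = Add(Mul(16699, Rational(-1, 114726)), Mul(-180468, Pow(Add(86, Mul(-1, Pow(13, Rational(1, 2)))), -1))) = Add(Rational(-16699, 114726), Mul(-180468, Pow(Add(86, Mul(-1, Pow(13, Rational(1, 2)))), -1)))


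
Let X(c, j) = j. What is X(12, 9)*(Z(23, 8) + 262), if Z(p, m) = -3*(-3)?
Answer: 2439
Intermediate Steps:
Z(p, m) = 9
X(12, 9)*(Z(23, 8) + 262) = 9*(9 + 262) = 9*271 = 2439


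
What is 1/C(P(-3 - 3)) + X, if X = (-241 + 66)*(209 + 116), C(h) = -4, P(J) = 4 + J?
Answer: -227501/4 ≈ -56875.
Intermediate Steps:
X = -56875 (X = -175*325 = -56875)
1/C(P(-3 - 3)) + X = 1/(-4) - 56875 = -¼ - 56875 = -227501/4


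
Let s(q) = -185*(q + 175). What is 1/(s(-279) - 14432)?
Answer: 1/4808 ≈ 0.00020799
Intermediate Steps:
s(q) = -32375 - 185*q (s(q) = -185*(175 + q) = -32375 - 185*q)
1/(s(-279) - 14432) = 1/((-32375 - 185*(-279)) - 14432) = 1/((-32375 + 51615) - 14432) = 1/(19240 - 14432) = 1/4808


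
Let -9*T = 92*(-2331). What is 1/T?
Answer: 1/23828 ≈ 4.1967e-5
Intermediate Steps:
T = 23828 (T = -92*(-2331)/9 = -1/9*(-214452) = 23828)
1/T = 1/23828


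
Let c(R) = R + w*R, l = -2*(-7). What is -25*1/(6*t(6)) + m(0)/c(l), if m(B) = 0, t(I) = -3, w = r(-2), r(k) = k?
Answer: 25/18 ≈ 1.3889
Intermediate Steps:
w = -2
l = 14
c(R) = -R (c(R) = R - 2*R = -R)
-25*1/(6*t(6)) + m(0)/c(l) = -25/(6*(-3)) + 0/((-1*14)) = -25/(-18) + 0/(-14) = -25*(-1/18) + 0*(-1/14) = 25/18 + 0 = 25/18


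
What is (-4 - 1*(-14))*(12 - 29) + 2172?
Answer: 2002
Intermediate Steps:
(-4 - 1*(-14))*(12 - 29) + 2172 = (-4 + 14)*(-17) + 2172 = 10*(-17) + 2172 = -170 + 2172 = 2002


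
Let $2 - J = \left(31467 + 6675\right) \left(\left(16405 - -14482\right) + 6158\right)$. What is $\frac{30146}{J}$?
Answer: $- \frac{15073}{706485194} \approx -2.1335 \cdot 10^{-5}$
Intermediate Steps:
$J = -1412970388$ ($J = 2 - \left(31467 + 6675\right) \left(\left(16405 - -14482\right) + 6158\right) = 2 - 38142 \left(\left(16405 + 14482\right) + 6158\right) = 2 - 38142 \left(30887 + 6158\right) = 2 - 38142 \cdot 37045 = 2 - 1412970390 = -1412970388$)
$\frac{30146}{J} = \frac{30146}{-1412970388} = 30146 \left(- \frac{1}{1412970388}\right) = - \frac{15073}{706485194}$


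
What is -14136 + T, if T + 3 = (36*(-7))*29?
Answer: -21447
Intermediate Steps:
T = -7311 (T = -3 + (36*(-7))*29 = -3 - 252*29 = -3 - 7308 = -7311)
-14136 + T = -14136 - 7311 = -21447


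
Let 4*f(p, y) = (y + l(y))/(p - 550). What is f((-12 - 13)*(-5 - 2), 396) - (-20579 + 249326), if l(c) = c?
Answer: -28593441/125 ≈ -2.2875e+5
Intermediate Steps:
f(p, y) = y/(2*(-550 + p)) (f(p, y) = ((y + y)/(p - 550))/4 = ((2*y)/(-550 + p))/4 = (2*y/(-550 + p))/4 = y/(2*(-550 + p)))
f((-12 - 13)*(-5 - 2), 396) - (-20579 + 249326) = (1/2)*396/(-550 + (-12 - 13)*(-5 - 2)) - (-20579 + 249326) = (1/2)*396/(-550 - 25*(-7)) - 1*228747 = (1/2)*396/(-550 + 175) - 228747 = (1/2)*396/(-375) - 228747 = (1/2)*396*(-1/375) - 228747 = -66/125 - 228747 = -28593441/125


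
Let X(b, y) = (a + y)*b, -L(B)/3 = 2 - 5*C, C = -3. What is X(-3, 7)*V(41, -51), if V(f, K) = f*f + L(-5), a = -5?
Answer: -9780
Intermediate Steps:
L(B) = -51 (L(B) = -3*(2 - 5*(-3)) = -3*(2 + 15) = -3*17 = -51)
V(f, K) = -51 + f² (V(f, K) = f*f - 51 = f² - 51 = -51 + f²)
X(b, y) = b*(-5 + y) (X(b, y) = (-5 + y)*b = b*(-5 + y))
X(-3, 7)*V(41, -51) = (-3*(-5 + 7))*(-51 + 41²) = (-3*2)*(-51 + 1681) = -6*1630 = -9780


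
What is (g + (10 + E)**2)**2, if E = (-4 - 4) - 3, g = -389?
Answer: 150544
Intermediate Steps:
E = -11 (E = -8 - 3 = -11)
(g + (10 + E)**2)**2 = (-389 + (10 - 11)**2)**2 = (-389 + (-1)**2)**2 = (-389 + 1)**2 = (-388)**2 = 150544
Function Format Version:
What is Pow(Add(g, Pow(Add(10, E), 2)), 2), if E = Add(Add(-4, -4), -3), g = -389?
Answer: 150544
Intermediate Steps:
E = -11 (E = Add(-8, -3) = -11)
Pow(Add(g, Pow(Add(10, E), 2)), 2) = Pow(Add(-389, Pow(Add(10, -11), 2)), 2) = Pow(Add(-389, Pow(-1, 2)), 2) = Pow(Add(-389, 1), 2) = Pow(-388, 2) = 150544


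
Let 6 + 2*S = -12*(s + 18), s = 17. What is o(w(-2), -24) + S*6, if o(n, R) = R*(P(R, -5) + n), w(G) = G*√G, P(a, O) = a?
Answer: -702 + 48*I*√2 ≈ -702.0 + 67.882*I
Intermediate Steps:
w(G) = G^(3/2)
o(n, R) = R*(R + n)
S = -213 (S = -3 + (-12*(17 + 18))/2 = -3 + (-12*35)/2 = -3 + (½)*(-420) = -3 - 210 = -213)
o(w(-2), -24) + S*6 = -24*(-24 + (-2)^(3/2)) - 213*6 = -24*(-24 - 2*I*√2) - 1278 = (576 + 48*I*√2) - 1278 = -702 + 48*I*√2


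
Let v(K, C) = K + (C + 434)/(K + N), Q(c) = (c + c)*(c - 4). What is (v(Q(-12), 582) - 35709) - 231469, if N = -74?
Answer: -41352562/155 ≈ -2.6679e+5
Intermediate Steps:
Q(c) = 2*c*(-4 + c) (Q(c) = (2*c)*(-4 + c) = 2*c*(-4 + c))
v(K, C) = K + (434 + C)/(-74 + K) (v(K, C) = K + (C + 434)/(K - 74) = K + (434 + C)/(-74 + K))
(v(Q(-12), 582) - 35709) - 231469 = ((434 + 582 + (2*(-12)*(-4 - 12))² - 148*(-12)*(-4 - 12))/(-74 + 2*(-12)*(-4 - 12)) - 35709) - 231469 = ((434 + 582 + (2*(-12)*(-16))² - 148*(-12)*(-16))/(-74 + 2*(-12)*(-16)) - 35709) - 231469 = ((434 + 582 + 384² - 74*384)/(-74 + 384) - 35709) - 231469 = ((434 + 582 + 147456 - 28416)/310 - 35709) - 231469 = ((1/310)*120056 - 35709) - 231469 = (60028/155 - 35709) - 231469 = -5474867/155 - 231469 = -41352562/155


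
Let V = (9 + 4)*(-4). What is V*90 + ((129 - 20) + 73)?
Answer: -4498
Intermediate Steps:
V = -52 (V = 13*(-4) = -52)
V*90 + ((129 - 20) + 73) = -52*90 + ((129 - 20) + 73) = -4680 + (109 + 73) = -4680 + 182 = -4498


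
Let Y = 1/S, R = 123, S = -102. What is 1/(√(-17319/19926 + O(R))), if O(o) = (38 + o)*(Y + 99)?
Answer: 9*√627111767483/899729939 ≈ 0.0079214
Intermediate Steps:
Y = -1/102 (Y = 1/(-102) = -1/102 ≈ -0.0098039)
O(o) = 191843/51 + 10097*o/102 (O(o) = (38 + o)*(-1/102 + 99) = (38 + o)*(10097/102) = 191843/51 + 10097*o/102)
1/(√(-17319/19926 + O(R))) = 1/(√(-17319/19926 + (191843/51 + (10097/102)*123))) = 1/(√(-17319*1/19926 + (191843/51 + 413977/34))) = 1/(√(-5773/6642 + 1625617/102)) = 1/(√(899729939/56457)) = 1/(√627111767483/6273) = 9*√627111767483/899729939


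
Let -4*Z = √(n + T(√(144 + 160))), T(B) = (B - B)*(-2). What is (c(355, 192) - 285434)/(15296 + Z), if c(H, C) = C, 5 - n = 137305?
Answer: -17452246528/935904789 - 2852420*I*√1373/935904789 ≈ -18.647 - 0.11293*I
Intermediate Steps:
n = -137300 (n = 5 - 1*137305 = 5 - 137305 = -137300)
T(B) = 0 (T(B) = 0*(-2) = 0)
Z = -5*I*√1373/2 (Z = -√(-137300 + 0)/4 = -5*I*√1373/2 ≈ -92.635*I)
(c(355, 192) - 285434)/(15296 + Z) = (192 - 285434)/(15296 - 5*I*√1373/2) = -285242/(15296 - 5*I*√1373/2)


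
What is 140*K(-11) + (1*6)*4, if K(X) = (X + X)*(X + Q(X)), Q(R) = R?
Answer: 67784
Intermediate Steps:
K(X) = 4*X² (K(X) = (X + X)*(X + X) = (2*X)*(2*X) = 4*X²)
140*K(-11) + (1*6)*4 = 140*(4*(-11)²) + (1*6)*4 = 140*(4*121) + 6*4 = 140*484 + 24 = 67760 + 24 = 67784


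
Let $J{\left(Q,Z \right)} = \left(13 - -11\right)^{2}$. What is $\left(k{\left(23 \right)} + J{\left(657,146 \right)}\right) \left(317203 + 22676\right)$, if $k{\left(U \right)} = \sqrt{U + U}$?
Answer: $195770304 + 339879 \sqrt{46} \approx 1.9808 \cdot 10^{8}$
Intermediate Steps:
$J{\left(Q,Z \right)} = 576$ ($J{\left(Q,Z \right)} = \left(13 + 11\right)^{2} = 24^{2} = 576$)
$k{\left(U \right)} = \sqrt{2} \sqrt{U}$ ($k{\left(U \right)} = \sqrt{2 U} = \sqrt{2} \sqrt{U}$)
$\left(k{\left(23 \right)} + J{\left(657,146 \right)}\right) \left(317203 + 22676\right) = \left(\sqrt{2} \sqrt{23} + 576\right) \left(317203 + 22676\right) = \left(\sqrt{46} + 576\right) 339879 = \left(576 + \sqrt{46}\right) 339879 = 195770304 + 339879 \sqrt{46}$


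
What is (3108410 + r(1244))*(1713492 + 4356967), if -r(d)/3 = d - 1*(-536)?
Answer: 18837059209130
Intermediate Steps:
r(d) = -1608 - 3*d (r(d) = -3*(d - 1*(-536)) = -3*(d + 536) = -3*(536 + d) = -1608 - 3*d)
(3108410 + r(1244))*(1713492 + 4356967) = (3108410 + (-1608 - 3*1244))*(1713492 + 4356967) = (3108410 + (-1608 - 3732))*6070459 = (3108410 - 5340)*6070459 = 3103070*6070459 = 18837059209130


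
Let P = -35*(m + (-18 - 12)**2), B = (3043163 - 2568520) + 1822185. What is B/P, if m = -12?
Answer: -574207/7770 ≈ -73.901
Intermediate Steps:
B = 2296828 (B = 474643 + 1822185 = 2296828)
P = -31080 (P = -35*(-12 + (-18 - 12)**2) = -35*(-12 + (-30)**2) = -35*(-12 + 900) = -35*888 = -31080)
B/P = 2296828/(-31080) = 2296828*(-1/31080) = -574207/7770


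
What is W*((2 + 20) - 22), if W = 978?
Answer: 0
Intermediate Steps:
W*((2 + 20) - 22) = 978*((2 + 20) - 22) = 978*(22 - 22) = 978*0 = 0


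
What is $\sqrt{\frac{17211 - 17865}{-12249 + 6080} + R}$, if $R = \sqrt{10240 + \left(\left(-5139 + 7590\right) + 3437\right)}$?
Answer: $\frac{\sqrt{4034526 + 1826714928 \sqrt{7}}}{6169} \approx 11.274$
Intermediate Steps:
$R = 48 \sqrt{7}$ ($R = \sqrt{10240 + \left(2451 + 3437\right)} = \sqrt{10240 + 5888} = \sqrt{16128} = 48 \sqrt{7} \approx 127.0$)
$\sqrt{\frac{17211 - 17865}{-12249 + 6080} + R} = \sqrt{\frac{17211 - 17865}{-12249 + 6080} + 48 \sqrt{7}} = \sqrt{- \frac{654}{-6169} + 48 \sqrt{7}} = \sqrt{\left(-654\right) \left(- \frac{1}{6169}\right) + 48 \sqrt{7}} = \sqrt{\frac{654}{6169} + 48 \sqrt{7}}$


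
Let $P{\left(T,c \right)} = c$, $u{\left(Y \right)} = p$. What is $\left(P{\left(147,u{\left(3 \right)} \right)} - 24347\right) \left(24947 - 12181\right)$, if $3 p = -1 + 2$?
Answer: $- \frac{932428640}{3} \approx -3.1081 \cdot 10^{8}$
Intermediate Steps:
$p = \frac{1}{3}$ ($p = \frac{-1 + 2}{3} = \frac{1}{3} \cdot 1 = \frac{1}{3} \approx 0.33333$)
$u{\left(Y \right)} = \frac{1}{3}$
$\left(P{\left(147,u{\left(3 \right)} \right)} - 24347\right) \left(24947 - 12181\right) = \left(\frac{1}{3} - 24347\right) \left(24947 - 12181\right) = \left(- \frac{73040}{3}\right) 12766 = - \frac{932428640}{3}$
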